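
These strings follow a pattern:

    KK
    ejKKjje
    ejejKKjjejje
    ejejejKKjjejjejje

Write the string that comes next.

ejejejejKKjjejjejjejje

s(k+1) = ej·s(k)·jje, so each term gains ej as a prefix and jje as a suffix.
So the next term is ej·ejejejKKjjejjejje·jje.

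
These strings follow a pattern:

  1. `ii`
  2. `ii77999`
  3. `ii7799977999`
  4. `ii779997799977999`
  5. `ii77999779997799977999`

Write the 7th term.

ii779997799977999779997799977999

Every step adds 77999 to the end: s(k+1) = s(k)·77999.
From ii77999779997799977999, 2 further steps: ii77999779997799977999 → ii7799977999779997799977999 → (answer).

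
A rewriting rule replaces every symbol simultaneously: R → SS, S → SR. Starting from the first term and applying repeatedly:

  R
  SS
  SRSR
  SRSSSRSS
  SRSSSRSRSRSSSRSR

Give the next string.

Rewriting the 16 symbols of SRSSSRSRSRSSSRSR one by one yields SR SS SR SR SR SS SR SS SR SS SR SR SR SS SR SS; concatenated:

SRSSSRSRSRSSSRSSSRSSSRSRSRSSSRSS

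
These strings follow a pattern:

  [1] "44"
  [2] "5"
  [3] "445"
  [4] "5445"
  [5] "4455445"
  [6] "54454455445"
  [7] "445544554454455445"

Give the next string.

54454455445445544554454455445

From term 3 onward, concatenate the second-to-last term with the last: 44·5 = 445, 5·445 = 5445, …
So term 8 is 54454455445·445544554454455445.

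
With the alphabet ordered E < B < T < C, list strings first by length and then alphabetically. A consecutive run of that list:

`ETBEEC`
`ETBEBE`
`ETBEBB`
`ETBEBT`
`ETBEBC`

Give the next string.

ETBETE

Find the rightmost character of ETBEBC below C, bump it to the next letter, and reset everything to its right to E.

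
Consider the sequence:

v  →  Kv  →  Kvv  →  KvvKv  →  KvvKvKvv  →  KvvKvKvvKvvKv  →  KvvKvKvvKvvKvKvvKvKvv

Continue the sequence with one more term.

This is a Fibonacci-style word recurrence s(k) = s(k−1)·s(k−2): e.g. Kv·v = Kvv.
Continuing: KvvKvKvvKvvKvKvvKvKvv · KvvKvKvvKvvKv gives term 8.

KvvKvKvvKvvKvKvvKvKvvKvvKvKvvKvvKv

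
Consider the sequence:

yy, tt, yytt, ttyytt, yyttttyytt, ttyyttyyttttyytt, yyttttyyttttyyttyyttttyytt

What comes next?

ttyyttyyttttyyttyyttttyyttttyyttyyttttyytt

From term 3 onward, concatenate the second-to-last term with the last: yy·tt = yytt, tt·yytt = ttyytt, …
The next term joins ttyyttyyttttyytt and yyttttyyttttyyttyyttttyytt.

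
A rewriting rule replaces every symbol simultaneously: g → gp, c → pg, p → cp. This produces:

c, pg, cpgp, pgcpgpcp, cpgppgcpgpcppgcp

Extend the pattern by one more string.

Replace each of the 16 characters of cpgppgcpgpcppgcp in place — pg cp gp cp cp gp pg cp gp cp pg cp cp gp pg cp — and concatenate.

pgcpgpcpcpgppgcpgpcppgcpcpgppgcp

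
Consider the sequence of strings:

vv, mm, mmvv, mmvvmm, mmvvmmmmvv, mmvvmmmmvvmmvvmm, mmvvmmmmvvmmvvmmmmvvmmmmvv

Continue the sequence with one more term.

mmvvmmmmvvmmvvmmmmvvmmmmvvmmvvmmmmvvmmvvmm

From term 3 onward, concatenate the last term with the second-to-last: mm·vv = mmvv, mmvv·mm = mmvvmm, …
The next term joins mmvvmmmmvvmmvvmmmmvvmmmmvv and mmvvmmmmvvmmvvmm.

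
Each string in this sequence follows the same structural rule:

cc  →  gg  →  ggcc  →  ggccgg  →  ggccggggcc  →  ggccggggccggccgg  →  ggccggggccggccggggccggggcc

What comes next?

Each term (from the third on) is the previous term followed by the one before it: term 3 = gg·cc = ggcc.
The next term joins ggccggggccggccggggccggggcc and ggccggggccggccgg.

ggccggggccggccggggccggggccggccggggccggccgg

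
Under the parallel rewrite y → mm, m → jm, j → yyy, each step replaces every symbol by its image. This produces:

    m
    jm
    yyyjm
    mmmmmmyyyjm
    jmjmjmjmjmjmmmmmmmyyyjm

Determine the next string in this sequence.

Applying the rule to each of the 23 symbols of jmjmjmjmjmjmmmmmmmyyyjm gives the pieces yyy jm yyy jm yyy jm yyy jm yyy jm yyy jm jm jm jm jm jm jm mm mm mm yyy jm, which concatenate to the answer.

yyyjmyyyjmyyyjmyyyjmyyyjmyyyjmjmjmjmjmjmjmmmmmmmyyyjm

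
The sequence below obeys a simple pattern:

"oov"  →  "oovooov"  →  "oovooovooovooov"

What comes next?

s(k+1) = s(k)·o·s(k) — each term doubles the last with 'o' between the halves.
Doubling oovooovooovooov with 'o' between the halves:

oovooovooovooovooovooovooovooov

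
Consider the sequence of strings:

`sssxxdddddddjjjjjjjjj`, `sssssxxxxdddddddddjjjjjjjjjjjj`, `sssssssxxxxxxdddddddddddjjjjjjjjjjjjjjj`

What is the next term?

Each string has the form s^{2n-1} x^{2n-2} d^{2n+3} j^{3n+3}, where the shown terms are n = 2, 3, 4.
At n = 5 the blocks have lengths 9, 8, 13, 18.

sssssssssxxxxxxxxdddddddddddddjjjjjjjjjjjjjjjjjj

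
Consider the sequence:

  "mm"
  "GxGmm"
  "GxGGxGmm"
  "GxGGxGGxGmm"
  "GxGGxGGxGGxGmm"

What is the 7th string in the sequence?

GxGGxGGxGGxGGxGGxGmm

The strings grow by a fixed prefix GxG each time.
From GxGGxGGxGGxGmm, 2 further steps: GxGGxGGxGGxGmm → GxGGxGGxGGxGGxGmm → (answer).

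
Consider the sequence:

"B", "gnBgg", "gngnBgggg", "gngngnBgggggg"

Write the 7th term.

Every step adds gn to the front and gg to the end of the previous string.
From gngngnBgggggg, 3 further steps: gngngnBgggggg → gngngngnBgggggggg → gngngngngnBgggggggggg → (answer).

gngngngngngnBgggggggggggg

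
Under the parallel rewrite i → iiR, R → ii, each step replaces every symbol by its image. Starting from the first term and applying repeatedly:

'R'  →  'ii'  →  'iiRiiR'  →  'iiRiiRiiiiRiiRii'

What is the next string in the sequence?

iiRiiRiiiiRiiRiiiiRiiRiiRiiRiiiiRiiRiiiiRiiR

φ(iiRiiRiiiiRiiRii) expands symbol-by-symbol to iiR iiR ii iiR iiR ii iiR iiR iiR iiR ii iiR iiR ii iiR iiR; joining the 16 pieces gives the next term.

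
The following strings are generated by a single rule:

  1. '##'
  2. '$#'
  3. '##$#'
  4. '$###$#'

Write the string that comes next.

From term 3 onward, concatenate the second-to-last term with the last: ##·$# = ##$#, $#·##$# = $###$#, …
The next term joins ##$# and $###$#.

##$#$###$#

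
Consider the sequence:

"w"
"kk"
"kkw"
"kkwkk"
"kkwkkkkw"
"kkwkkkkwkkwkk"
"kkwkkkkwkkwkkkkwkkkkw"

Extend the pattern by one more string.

kkwkkkkwkkwkkkkwkkkkwkkwkkkkwkkwkk

This is a Fibonacci-style word recurrence s(k) = s(k−1)·s(k−2): e.g. kk·w = kkw.
The next term joins kkwkkkkwkkwkkkkwkkkkw and kkwkkkkwkkwkk.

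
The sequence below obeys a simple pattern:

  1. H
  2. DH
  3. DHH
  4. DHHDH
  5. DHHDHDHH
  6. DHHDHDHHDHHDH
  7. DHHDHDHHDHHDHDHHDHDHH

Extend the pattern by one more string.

DHHDHDHHDHHDHDHHDHDHHDHHDHDHHDHHDH

This is a Fibonacci-style word recurrence s(k) = s(k−1)·s(k−2): e.g. DH·H = DHH.
So term 8 is DHHDHDHHDHHDHDHHDHDHH·DHHDHDHHDHHDH.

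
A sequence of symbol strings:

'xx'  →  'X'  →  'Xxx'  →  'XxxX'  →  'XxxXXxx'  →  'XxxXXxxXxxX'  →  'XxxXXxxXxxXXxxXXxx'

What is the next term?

This is a Fibonacci-style word recurrence s(k) = s(k−1)·s(k−2): e.g. X·xx = Xxx.
So term 8 is XxxXXxxXxxXXxxXXxx·XxxXXxxXxxX.

XxxXXxxXxxXXxxXXxxXxxXXxxXxxX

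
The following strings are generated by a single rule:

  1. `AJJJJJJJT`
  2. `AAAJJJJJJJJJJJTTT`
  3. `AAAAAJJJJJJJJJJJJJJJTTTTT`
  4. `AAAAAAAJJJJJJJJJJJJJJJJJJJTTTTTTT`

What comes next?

Reading off run lengths: A runs 1, 3, 5, 7; J runs 7, 11, 15, 19; T runs 1, 3, 5, 7 — each is linear in n (n = 1, 2, …).
For the next term, n = 5, so the run lengths are 9, 23, 9.

AAAAAAAAAJJJJJJJJJJJJJJJJJJJJJJJTTTTTTTTT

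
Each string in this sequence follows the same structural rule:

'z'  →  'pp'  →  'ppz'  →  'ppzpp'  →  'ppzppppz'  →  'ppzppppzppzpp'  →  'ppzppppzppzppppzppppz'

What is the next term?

ppzppppzppzppppzppppzppzppppzppzpp

From term 3 onward, concatenate the last term with the second-to-last: pp·z = ppz, ppz·pp = ppzpp, …
The next term joins ppzppppzppzppppzppppz and ppzppppzppzpp.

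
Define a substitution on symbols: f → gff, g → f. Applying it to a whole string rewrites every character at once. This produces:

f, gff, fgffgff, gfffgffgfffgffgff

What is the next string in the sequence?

Rewriting the 17 symbols of gfffgffgfffgffgff one by one yields f gff gff gff f gff gff f gff gff gff f gff gff f gff gff; concatenated:

fgffgffgfffgffgfffgffgffgfffgffgfffgffgff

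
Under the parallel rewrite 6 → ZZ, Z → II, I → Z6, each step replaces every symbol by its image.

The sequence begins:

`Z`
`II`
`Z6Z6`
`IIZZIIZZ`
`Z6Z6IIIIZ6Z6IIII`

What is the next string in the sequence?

Rewriting the 16 symbols of Z6Z6IIIIZ6Z6IIII one by one yields II ZZ II ZZ Z6 Z6 Z6 Z6 II ZZ II ZZ Z6 Z6 Z6 Z6; concatenated:

IIZZIIZZZ6Z6Z6Z6IIZZIIZZZ6Z6Z6Z6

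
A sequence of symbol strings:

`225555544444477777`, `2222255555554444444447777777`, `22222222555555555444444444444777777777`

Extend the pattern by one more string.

222222222225555555555544444444444444477777777777

The n-th term is 3n-1 2's then 2n+3 5's then 3n+3 4's then 2n+3 7's (n = 1, 2, …).
At n = 4 the blocks have lengths 11, 11, 15, 11.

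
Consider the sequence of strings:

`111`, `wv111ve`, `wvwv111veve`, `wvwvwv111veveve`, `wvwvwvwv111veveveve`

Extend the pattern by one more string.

Every step adds wv to the front and ve to the end of the previous string.
So the next term is wv·wvwvwvwv111veveveve·ve.

wvwvwvwvwv111veveveveve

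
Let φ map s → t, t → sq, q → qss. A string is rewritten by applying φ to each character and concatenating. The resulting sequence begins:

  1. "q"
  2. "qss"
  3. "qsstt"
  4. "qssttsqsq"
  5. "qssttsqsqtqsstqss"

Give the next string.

qssttsqsqtqsstqsssqqssttsqqsstt

Applying the rule to each of the 17 symbols of qssttsqsqtqsstqss gives the pieces qss t t sq sq t qss t qss sq qss t t sq qss t t, which concatenate to the answer.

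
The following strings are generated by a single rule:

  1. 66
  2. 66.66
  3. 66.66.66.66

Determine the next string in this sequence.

66.66.66.66.66.66.66.66

Each string is two copies of the previous one joined by '.'.
So the next term is two copies of 66.66.66.66 with '.' between the halves.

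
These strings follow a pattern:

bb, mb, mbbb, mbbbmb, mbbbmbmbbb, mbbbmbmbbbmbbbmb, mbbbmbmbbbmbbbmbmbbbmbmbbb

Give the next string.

mbbbmbmbbbmbbbmbmbbbmbmbbbmbbbmbmbbbmbbbmb

This is a Fibonacci-style word recurrence s(k) = s(k−1)·s(k−2): e.g. mb·bb = mbbb.
Continuing: mbbbmbmbbbmbbbmbmbbbmbmbbb · mbbbmbmbbbmbbbmb gives term 8.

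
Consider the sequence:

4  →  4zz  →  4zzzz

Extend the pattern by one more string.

The strings grow by a fixed suffix zz each time.
So the next term is 4zzzz·zz.

4zzzzzz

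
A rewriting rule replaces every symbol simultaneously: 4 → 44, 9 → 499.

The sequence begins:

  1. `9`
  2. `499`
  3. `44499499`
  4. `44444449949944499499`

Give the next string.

444444444444444994994449949944444449949944499499

Replace each of the 20 characters of 44444449949944499499 in place — 44 44 44 44 44 44 44 499 499 44 499 499 44 44 44 499 499 44 499 499 — and concatenate.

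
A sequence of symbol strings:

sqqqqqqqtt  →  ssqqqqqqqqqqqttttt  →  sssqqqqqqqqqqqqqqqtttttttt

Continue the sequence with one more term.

ssssqqqqqqqqqqqqqqqqqqqttttttttttt

Term n consists of n s's, followed by 4n+3 q's, followed by 3n-1 t's (n = 1, 2, …).
For the next term, n = 4, so the run lengths are 4, 19, 11.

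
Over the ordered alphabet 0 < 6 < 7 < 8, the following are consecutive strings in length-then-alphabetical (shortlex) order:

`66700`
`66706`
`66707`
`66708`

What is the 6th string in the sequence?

Stepping forward 2 times from 66708: 66708 → 66760, then the target.

66766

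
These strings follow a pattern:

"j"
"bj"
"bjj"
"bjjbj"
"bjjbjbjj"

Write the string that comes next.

bjjbjbjjbjjbj

From term 3 onward, concatenate the last term with the second-to-last: bj·j = bjj, bjj·bj = bjjbj, …
The next term joins bjjbjbjj and bjjbj.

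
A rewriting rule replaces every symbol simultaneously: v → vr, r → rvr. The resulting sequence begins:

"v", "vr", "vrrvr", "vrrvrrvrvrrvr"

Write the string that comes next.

vrrvrrvrvrrvrrvrvrrvrvrrvrrvrvrrvr

Replace each of the 13 characters of vrrvrrvrvrrvr in place — vr rvr rvr vr rvr rvr vr rvr vr rvr rvr vr rvr — and concatenate.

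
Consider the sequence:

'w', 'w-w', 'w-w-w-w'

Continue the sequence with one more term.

s(k+1) = s(k)·-·s(k) — each term doubles the last with '-' between the halves.
Doubling w-w-w-w with '-' between the halves:

w-w-w-w-w-w-w-w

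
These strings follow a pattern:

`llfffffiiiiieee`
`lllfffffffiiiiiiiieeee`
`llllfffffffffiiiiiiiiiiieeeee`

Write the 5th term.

llllllfffffffffffffiiiiiiiiiiiiiiiiieeeeeee

Reading off run lengths: l runs 2, 3, 4; f runs 5, 7, 9; i runs 5, 8, 11; e runs 3, 4, 5 — each is linear in n, where the shown terms are n = 2, 3, 4.
Setting n = 6 gives 6, 13, 17, 7 characters in each block.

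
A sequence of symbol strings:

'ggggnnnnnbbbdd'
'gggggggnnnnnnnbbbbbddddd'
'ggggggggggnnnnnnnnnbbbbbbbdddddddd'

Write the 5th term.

Term n consists of 3n+1 g's, followed by 2n+3 n's, followed by 2n+1 b's, followed by 3n-1 d's (n = 1, 2, …).
For term 5, n = 5, so the run lengths are 16, 13, 11, 14.

ggggggggggggggggnnnnnnnnnnnnnbbbbbbbbbbbdddddddddddddd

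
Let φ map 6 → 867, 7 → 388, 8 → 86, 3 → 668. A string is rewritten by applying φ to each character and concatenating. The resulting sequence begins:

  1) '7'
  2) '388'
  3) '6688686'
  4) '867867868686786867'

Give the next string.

Applying the rule to each of the 18 symbols of 867867868686786867 gives the pieces 86 867 388 86 867 388 86 867 86 867 86 867 388 86 867 86 867 388, which concatenate to the answer.

86867388868673888686786867868673888686786867388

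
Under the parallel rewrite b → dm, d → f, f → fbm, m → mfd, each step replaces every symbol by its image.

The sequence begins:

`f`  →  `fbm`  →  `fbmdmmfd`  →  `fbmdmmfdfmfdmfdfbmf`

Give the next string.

Applying the rule to each of the 19 symbols of fbmdmmfdfmfdmfdfbmf gives the pieces fbm dm mfd f mfd mfd fbm f fbm mfd fbm f mfd fbm f fbm dm mfd fbm, which concatenate to the answer.

fbmdmmfdfmfdmfdfbmffbmmfdfbmfmfdfbmffbmdmmfdfbm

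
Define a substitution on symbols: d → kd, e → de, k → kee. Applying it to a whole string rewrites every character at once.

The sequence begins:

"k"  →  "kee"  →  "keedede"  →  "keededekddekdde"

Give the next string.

φ(keededekddekdde) expands symbol-by-symbol to kee de de kd de kd de kee kd kd de kee kd kd de; joining the 15 pieces gives the next term.

keededekddekddekeekdkddekeekdkdde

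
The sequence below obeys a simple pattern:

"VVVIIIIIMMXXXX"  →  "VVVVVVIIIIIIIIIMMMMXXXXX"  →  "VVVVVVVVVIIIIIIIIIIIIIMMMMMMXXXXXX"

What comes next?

VVVVVVVVVVVVIIIIIIIIIIIIIIIIIMMMMMMMMXXXXXXX

Reading off run lengths: V runs 3, 6, 9; I runs 5, 9, 13; M runs 2, 4, 6; X runs 4, 5, 6 — each is linear in n (n = 1, 2, …).
Setting n = 4 gives 12, 17, 8, 7 characters in each block.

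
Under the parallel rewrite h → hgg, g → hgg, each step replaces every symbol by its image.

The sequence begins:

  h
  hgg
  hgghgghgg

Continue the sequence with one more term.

Expanding hgghgghgg: h→hgg, g→hgg, g→hgg, h→hgg, g→hgg, g→hgg, h→hgg, g→hgg, g→hgg. Concatenated: hgg hgg hgg hgg hgg hgg hgg hgg hgg.

hgghgghgghgghgghgghgghgghgg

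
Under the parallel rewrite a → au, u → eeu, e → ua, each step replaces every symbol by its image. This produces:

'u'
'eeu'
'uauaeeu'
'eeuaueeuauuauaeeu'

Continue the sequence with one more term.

uauaeeuaueeuuauaeeuaueeueeuaueeuauuauaeeu

Replace each of the 17 characters of eeuaueeuauuauaeeu in place — ua ua eeu au eeu ua ua eeu au eeu eeu au eeu au ua ua eeu — and concatenate.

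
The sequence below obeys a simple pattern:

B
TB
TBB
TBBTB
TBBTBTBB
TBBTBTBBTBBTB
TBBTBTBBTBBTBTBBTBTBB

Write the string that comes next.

TBBTBTBBTBBTBTBBTBTBBTBBTBTBBTBBTB

This is a Fibonacci-style word recurrence s(k) = s(k−1)·s(k−2): e.g. TB·B = TBB.
The next term joins TBBTBTBBTBBTBTBBTBTBB and TBBTBTBBTBBTB.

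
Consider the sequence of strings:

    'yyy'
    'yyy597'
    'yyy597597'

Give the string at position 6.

yyy597597597597597

The strings grow by a fixed suffix 597 each time.
From yyy597597, 3 further steps: yyy597597 → yyy597597597 → yyy597597597597 → (answer).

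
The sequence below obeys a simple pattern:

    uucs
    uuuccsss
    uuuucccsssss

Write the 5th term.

uuuuuucccccsssssssss

The n-th term is n+1 u's then n c's then 2n-1 s's (n = 1, 2, …).
Setting n = 5 gives 6, 5, 9 characters in each block.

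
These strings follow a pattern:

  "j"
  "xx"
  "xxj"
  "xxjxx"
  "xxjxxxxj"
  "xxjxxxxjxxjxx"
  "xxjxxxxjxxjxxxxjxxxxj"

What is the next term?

xxjxxxxjxxjxxxxjxxxxjxxjxxxxjxxjxx

From term 3 onward, concatenate the last term with the second-to-last: xx·j = xxj, xxj·xx = xxjxx, …
The next term joins xxjxxxxjxxjxxxxjxxxxj and xxjxxxxjxxjxx.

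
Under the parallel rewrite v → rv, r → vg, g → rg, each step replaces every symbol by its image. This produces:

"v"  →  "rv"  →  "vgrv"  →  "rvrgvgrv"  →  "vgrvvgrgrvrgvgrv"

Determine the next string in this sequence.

Applying the rule to each of the 16 symbols of vgrvvgrgrvrgvgrv gives the pieces rv rg vg rv rv rg vg rg vg rv vg rg rv rg vg rv, which concatenate to the answer.

rvrgvgrvrvrgvgrgvgrvvgrgrvrgvgrv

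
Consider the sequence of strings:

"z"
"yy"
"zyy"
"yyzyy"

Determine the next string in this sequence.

This is a Fibonacci-style word recurrence s(k) = s(k−2)·s(k−1): e.g. z·yy = zyy.
Continuing: zyy · yyzyy gives term 5.

zyyyyzyy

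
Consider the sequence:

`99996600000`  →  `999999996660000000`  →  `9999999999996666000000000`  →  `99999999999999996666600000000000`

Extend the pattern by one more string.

999999999999999999996666660000000000000

Term n consists of 4n 9's, followed by n+1 6's, followed by 2n+3 0's (n = 1, 2, …).
At n = 5 the blocks have lengths 20, 6, 13.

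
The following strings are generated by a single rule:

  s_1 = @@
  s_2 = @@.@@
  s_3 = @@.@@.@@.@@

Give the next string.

Every step duplicates the string with '.' between the halves.
Doubling @@.@@.@@.@@ with '.' between the halves:

@@.@@.@@.@@.@@.@@.@@.@@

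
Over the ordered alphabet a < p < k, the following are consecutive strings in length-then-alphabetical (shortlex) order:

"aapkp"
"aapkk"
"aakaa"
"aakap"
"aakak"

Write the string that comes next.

aakpa

The successor of aakak increments the rightmost position that isn't already k and resets every position after it to a.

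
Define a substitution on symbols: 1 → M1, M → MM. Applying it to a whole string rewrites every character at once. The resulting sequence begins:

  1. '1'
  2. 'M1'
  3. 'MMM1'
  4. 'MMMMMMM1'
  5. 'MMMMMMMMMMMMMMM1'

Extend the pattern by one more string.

φ(MMMMMMMMMMMMMMM1) expands symbol-by-symbol to MM MM MM MM MM MM MM MM MM MM MM MM MM MM MM M1; joining the 16 pieces gives the next term.

MMMMMMMMMMMMMMMMMMMMMMMMMMMMMMM1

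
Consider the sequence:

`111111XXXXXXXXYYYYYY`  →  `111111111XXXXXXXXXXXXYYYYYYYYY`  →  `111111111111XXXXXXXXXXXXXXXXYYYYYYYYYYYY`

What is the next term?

Reading off run lengths: 1 runs 6, 9, 12; X runs 8, 12, 16; Y runs 6, 9, 12 — each is linear in n, where the shown terms are n = 2, 3, 4.
For the next term, n = 5, so the run lengths are 15, 20, 15.

111111111111111XXXXXXXXXXXXXXXXXXXXYYYYYYYYYYYYYYY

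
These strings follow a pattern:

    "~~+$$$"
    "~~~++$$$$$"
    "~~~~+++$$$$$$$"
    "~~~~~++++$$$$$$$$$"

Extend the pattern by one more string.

Each string has the form ~^{n+1} +^{n} $^{2n+1} (n = 1, 2, …).
At n = 5 the blocks have lengths 6, 5, 11.

~~~~~~+++++$$$$$$$$$$$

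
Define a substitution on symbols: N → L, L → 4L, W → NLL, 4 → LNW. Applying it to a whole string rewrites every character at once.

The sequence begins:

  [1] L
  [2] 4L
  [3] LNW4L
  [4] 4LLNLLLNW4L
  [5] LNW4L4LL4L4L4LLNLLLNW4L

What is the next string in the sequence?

Rewriting the 23 symbols of LNW4L4LL4L4L4LLNLLLNW4L one by one yields 4L L NLL LNW 4L LNW 4L 4L LNW 4L LNW 4L LNW 4L 4L L 4L 4L 4L L NLL LNW 4L; concatenated:

4LLNLLLNW4LLNW4L4LLNW4LLNW4LLNW4L4LL4L4L4LLNLLLNW4L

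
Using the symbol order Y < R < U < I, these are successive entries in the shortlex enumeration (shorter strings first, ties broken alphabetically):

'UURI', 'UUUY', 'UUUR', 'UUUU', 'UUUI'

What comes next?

UUIY

Treat UUUI as a base-4 numeral over the given alphabet and add one, carrying through any trailing I's.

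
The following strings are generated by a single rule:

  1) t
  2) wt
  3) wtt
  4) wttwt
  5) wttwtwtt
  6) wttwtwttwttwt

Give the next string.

wttwtwttwttwtwttwtwtt

Each term (from the third on) is the previous term followed by the one before it: term 3 = wt·t = wtt.
The next term joins wttwtwttwttwt and wttwtwtt.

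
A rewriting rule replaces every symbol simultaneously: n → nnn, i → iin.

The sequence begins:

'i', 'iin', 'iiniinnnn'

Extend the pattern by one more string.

Rewriting each symbol of iiniinnnn: i→iin, i→iin, n→nnn, i→iin, i→iin, n→nnn, n→nnn, n→nnn, n→nnn, which concatenates to iin iin nnn iin iin nnn nnn nnn nnn.

iiniinnnniiniinnnnnnnnnnnnn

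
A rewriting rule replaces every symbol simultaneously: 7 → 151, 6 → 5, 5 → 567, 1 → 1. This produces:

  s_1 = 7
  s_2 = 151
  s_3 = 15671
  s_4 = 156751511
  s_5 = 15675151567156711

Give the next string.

φ(15675151567156711) expands symbol-by-symbol to 1 567 5 151 567 1 567 1 567 5 151 1 567 5 151 1 1; joining the 17 pieces gives the next term.

156751515671567156751511567515111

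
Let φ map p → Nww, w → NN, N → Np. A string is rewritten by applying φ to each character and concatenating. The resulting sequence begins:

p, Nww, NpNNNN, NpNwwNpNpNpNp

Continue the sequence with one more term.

Rewriting the 13 symbols of NpNwwNpNpNpNp one by one yields Np Nww Np NN NN Np Nww Np Nww Np Nww Np Nww; concatenated:

NpNwwNpNNNNNpNwwNpNwwNpNwwNpNww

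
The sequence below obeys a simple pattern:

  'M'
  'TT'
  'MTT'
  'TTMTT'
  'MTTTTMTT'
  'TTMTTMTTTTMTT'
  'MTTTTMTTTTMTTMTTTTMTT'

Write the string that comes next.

TTMTTMTTTTMTTMTTTTMTTTTMTTMTTTTMTT

Each term (from the third on) is the two preceding terms concatenated in order: term 3 = M·TT = MTT.
So term 8 is TTMTTMTTTTMTT·MTTTTMTTTTMTTMTTTTMTT.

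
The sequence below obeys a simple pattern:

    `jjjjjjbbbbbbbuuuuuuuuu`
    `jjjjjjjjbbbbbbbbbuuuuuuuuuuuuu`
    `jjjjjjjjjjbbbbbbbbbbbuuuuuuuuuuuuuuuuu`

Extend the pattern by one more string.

jjjjjjjjjjjjbbbbbbbbbbbbbuuuuuuuuuuuuuuuuuuuuu

Term n consists of 2n+2 j's, followed by 2n+3 b's, followed by 4n+1 u's, where the shown terms are n = 2, 3, 4.
At n = 5 the blocks have lengths 12, 13, 21.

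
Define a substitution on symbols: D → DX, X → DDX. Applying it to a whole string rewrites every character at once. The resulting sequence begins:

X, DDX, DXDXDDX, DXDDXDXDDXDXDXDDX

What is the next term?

Replace each of the 17 characters of DXDDXDXDDXDXDXDDX in place — DX DDX DX DX DDX DX DDX DX DX DDX DX DDX DX DDX DX DX DDX — and concatenate.

DXDDXDXDXDDXDXDDXDXDXDDXDXDDXDXDDXDXDXDDX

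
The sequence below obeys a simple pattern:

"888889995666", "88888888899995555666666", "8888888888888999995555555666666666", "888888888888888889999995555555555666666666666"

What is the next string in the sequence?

88888888888888888888899999995555555555555666666666666666

The n-th term is 4n+1 8's then n+2 9's then 3n-2 5's then 3n 6's (n = 1, 2, …).
For the next term, n = 5, so the run lengths are 21, 7, 13, 15.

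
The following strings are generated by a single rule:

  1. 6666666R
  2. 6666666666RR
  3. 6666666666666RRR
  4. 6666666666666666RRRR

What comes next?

Term n consists of 3n+1 6's, followed by n-1 R's, where the shown terms are n = 2, 3, 4, 5.
Setting n = 6 gives 19, 5 characters in each block.

6666666666666666666RRRRR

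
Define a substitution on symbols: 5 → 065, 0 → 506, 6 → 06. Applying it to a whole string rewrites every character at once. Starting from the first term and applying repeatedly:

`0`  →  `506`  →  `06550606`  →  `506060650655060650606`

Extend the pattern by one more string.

φ(506060650655060650606) expands symbol-by-symbol to 065 506 06 506 06 506 06 065 506 06 065 065 506 06 506 06 065 506 06 506 06; joining the 21 pieces gives the next term.

0655060650606506060655060606506550606506060655060650606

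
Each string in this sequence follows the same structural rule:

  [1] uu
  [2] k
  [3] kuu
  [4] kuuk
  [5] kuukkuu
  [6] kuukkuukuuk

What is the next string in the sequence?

From term 3 onward, concatenate the last term with the second-to-last: k·uu = kuu, kuu·k = kuuk, …
The next term joins kuukkuukuuk and kuukkuu.

kuukkuukuukkuukkuu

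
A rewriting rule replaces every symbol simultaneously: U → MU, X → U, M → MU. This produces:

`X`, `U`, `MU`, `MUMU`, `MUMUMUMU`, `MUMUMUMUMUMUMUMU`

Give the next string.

MUMUMUMUMUMUMUMUMUMUMUMUMUMUMUMU

Applying the rule to each of the 16 symbols of MUMUMUMUMUMUMUMU gives the pieces MU MU MU MU MU MU MU MU MU MU MU MU MU MU MU MU, which concatenate to the answer.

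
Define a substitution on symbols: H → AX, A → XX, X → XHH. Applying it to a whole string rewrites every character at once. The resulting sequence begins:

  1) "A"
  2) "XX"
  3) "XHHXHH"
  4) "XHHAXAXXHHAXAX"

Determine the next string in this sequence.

XHHAXAXXXXHHXXXHHXHHAXAXXXXHHXXXHH

φ(XHHAXAXXHHAXAX) expands symbol-by-symbol to XHH AX AX XX XHH XX XHH XHH AX AX XX XHH XX XHH; joining the 14 pieces gives the next term.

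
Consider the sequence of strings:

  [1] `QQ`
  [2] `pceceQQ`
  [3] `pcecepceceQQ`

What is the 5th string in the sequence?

pcecepcecepcecepceceQQ

Every step adds pcece at the front: s(k+1) = pcece·s(k).
From pcecepceceQQ, 2 further steps: pcecepceceQQ → pcecepcecepceceQQ → (answer).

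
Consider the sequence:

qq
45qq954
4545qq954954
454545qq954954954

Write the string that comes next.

Every step adds 45 to the front and 954 to the end of the previous string.
Applying this once more to 454545qq954954954:

45454545qq954954954954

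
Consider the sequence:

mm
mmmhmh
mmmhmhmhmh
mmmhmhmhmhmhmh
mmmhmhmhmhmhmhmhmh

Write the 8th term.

Each term is the previous one with mhmh appended.
From mmmhmhmhmhmhmhmhmh, 3 further steps: mmmhmhmhmhmhmhmhmh → mmmhmhmhmhmhmhmhmhmhmh → mmmhmhmhmhmhmhmhmhmhmhmhmh → (answer).

mmmhmhmhmhmhmhmhmhmhmhmhmhmhmh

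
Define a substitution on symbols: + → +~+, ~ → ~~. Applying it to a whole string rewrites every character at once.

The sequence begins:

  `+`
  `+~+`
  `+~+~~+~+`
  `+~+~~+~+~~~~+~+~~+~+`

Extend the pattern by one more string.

Applying the rule to each of the 20 symbols of +~+~~+~+~~~~+~+~~+~+ gives the pieces +~+ ~~ +~+ ~~ ~~ +~+ ~~ +~+ ~~ ~~ ~~ ~~ +~+ ~~ +~+ ~~ ~~ +~+ ~~ +~+, which concatenate to the answer.

+~+~~+~+~~~~+~+~~+~+~~~~~~~~+~+~~+~+~~~~+~+~~+~+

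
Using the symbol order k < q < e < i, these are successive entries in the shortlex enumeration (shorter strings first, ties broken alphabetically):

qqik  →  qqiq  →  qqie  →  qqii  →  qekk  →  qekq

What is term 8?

Continuing the enumeration 2 steps past qekq: qekq → qeke → (answer).

qeki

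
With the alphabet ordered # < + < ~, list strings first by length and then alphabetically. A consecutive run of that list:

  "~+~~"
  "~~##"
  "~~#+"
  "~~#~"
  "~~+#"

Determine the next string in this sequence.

~~++

The successor of ~~+# increments the rightmost position that isn't already ~ and resets every position after it to #.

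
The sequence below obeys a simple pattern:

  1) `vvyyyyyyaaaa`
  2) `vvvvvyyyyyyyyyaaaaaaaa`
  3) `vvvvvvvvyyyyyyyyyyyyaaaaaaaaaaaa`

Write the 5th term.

vvvvvvvvvvvvvvyyyyyyyyyyyyyyyyyyaaaaaaaaaaaaaaaaaaaa

Reading off run lengths: v runs 2, 5, 8; y runs 6, 9, 12; a runs 4, 8, 12 — each is linear in n (n = 1, 2, …).
At n = 5 the blocks have lengths 14, 18, 20.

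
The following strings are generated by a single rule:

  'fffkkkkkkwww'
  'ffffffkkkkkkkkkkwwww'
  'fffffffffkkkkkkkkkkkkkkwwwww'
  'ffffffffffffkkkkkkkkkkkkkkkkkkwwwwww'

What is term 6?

Each string has the form f^{3n} k^{4n+2} w^{n+2} (n = 1, 2, …).
Setting n = 6 gives 18, 26, 8 characters in each block.

ffffffffffffffffffkkkkkkkkkkkkkkkkkkkkkkkkkkwwwwwwww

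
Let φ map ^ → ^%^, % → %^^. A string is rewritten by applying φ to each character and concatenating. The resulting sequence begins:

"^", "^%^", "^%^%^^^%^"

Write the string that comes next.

^%^%^^^%^%^^^%^^%^^%^%^^^%^

Apply φ to ^%^%^^^%^ symbol by symbol: ^→^%^, %→%^^, ^→^%^, %→%^^, ^→^%^, ^→^%^, ^→^%^, %→%^^, ^→^%^; joined: ^%^ %^^ ^%^ %^^ ^%^ ^%^ ^%^ %^^ ^%^.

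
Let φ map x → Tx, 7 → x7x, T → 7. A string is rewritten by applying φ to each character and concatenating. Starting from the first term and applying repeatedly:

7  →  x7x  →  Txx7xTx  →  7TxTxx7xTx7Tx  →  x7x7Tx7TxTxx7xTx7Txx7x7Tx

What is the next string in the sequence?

Applying the rule to each of the 25 symbols of x7x7Tx7TxTxx7xTx7Txx7x7Tx gives the pieces Tx x7x Tx x7x 7 Tx x7x 7 Tx 7 Tx Tx x7x Tx 7 Tx x7x 7 Tx Tx x7x Tx x7x 7 Tx, which concatenate to the answer.

Txx7xTxx7x7Txx7x7Tx7TxTxx7xTx7Txx7x7TxTxx7xTxx7x7Tx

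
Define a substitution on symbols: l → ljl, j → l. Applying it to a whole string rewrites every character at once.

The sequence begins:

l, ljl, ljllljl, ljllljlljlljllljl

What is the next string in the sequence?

ljllljlljlljllljlljllljlljllljlljlljllljl

φ(ljllljlljlljllljl) expands symbol-by-symbol to ljl l ljl ljl ljl l ljl ljl l ljl ljl l ljl ljl ljl l ljl; joining the 17 pieces gives the next term.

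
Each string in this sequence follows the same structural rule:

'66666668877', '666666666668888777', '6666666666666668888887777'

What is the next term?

66666666666666666668888888877777

The n-th term is 4n+3 6's then 2n 8's then n+1 7's (n = 1, 2, …).
Setting n = 4 gives 19, 8, 5 characters in each block.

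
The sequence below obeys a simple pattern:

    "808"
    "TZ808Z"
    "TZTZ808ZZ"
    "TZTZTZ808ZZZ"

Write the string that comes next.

TZTZTZTZ808ZZZZ

Each term wraps the previous one in TZ on the left and Z on the right.
So the next term is TZ·TZTZTZ808ZZZ·Z.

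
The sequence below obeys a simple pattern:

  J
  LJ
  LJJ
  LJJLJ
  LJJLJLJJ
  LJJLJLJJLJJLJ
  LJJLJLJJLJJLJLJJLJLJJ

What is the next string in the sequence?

LJJLJLJJLJJLJLJJLJLJJLJJLJLJJLJJLJ

This is a Fibonacci-style word recurrence s(k) = s(k−1)·s(k−2): e.g. LJ·J = LJJ.
So term 8 is LJJLJLJJLJJLJLJJLJLJJ·LJJLJLJJLJJLJ.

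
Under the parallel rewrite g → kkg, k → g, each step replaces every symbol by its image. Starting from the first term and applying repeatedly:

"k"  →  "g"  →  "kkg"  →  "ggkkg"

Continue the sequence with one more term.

Apply φ to ggkkg symbol by symbol: g→kkg, g→kkg, k→g, k→g, g→kkg; joined: kkg kkg g g kkg.

kkgkkgggkkg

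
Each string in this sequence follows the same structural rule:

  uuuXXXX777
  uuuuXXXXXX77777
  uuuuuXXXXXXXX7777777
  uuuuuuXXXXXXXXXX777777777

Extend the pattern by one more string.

The n-th term is n+1 u's then 2n X's then 2n-1 7's, where the shown terms are n = 2, 3, 4, 5.
At n = 6 the blocks have lengths 7, 12, 11.

uuuuuuuXXXXXXXXXXXX77777777777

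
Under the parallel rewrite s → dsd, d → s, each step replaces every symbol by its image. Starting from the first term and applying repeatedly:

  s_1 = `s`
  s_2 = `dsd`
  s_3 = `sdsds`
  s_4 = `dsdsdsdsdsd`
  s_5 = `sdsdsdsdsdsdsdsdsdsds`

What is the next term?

dsdsdsdsdsdsdsdsdsdsdsdsdsdsdsdsdsdsdsdsdsd

φ(sdsdsdsdsdsdsdsdsdsds) expands symbol-by-symbol to dsd s dsd s dsd s dsd s dsd s dsd s dsd s dsd s dsd s dsd s dsd; joining the 21 pieces gives the next term.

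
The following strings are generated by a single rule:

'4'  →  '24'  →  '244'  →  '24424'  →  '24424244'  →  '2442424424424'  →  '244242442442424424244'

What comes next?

2442424424424244242442442424424424

From term 3 onward, concatenate the last term with the second-to-last: 24·4 = 244, 244·24 = 24424, …
So term 8 is 244242442442424424244·2442424424424.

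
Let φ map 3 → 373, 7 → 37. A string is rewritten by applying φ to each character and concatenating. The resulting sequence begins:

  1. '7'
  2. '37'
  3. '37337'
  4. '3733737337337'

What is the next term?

Replace each of the 13 characters of 3733737337337 in place — 373 37 373 373 37 373 37 373 373 37 373 373 37 — and concatenate.

3733737337337373373733733737337337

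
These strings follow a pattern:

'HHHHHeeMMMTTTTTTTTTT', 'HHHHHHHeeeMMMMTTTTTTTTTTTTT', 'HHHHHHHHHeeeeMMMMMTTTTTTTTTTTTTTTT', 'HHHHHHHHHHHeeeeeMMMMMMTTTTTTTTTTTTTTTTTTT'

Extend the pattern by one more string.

Each string has the form H^{2n-1} e^{n-1} M^{n} T^{3n+1}, where the shown terms are n = 3, 4, 5, 6.
At n = 7 the blocks have lengths 13, 6, 7, 22.

HHHHHHHHHHHHHeeeeeeMMMMMMMTTTTTTTTTTTTTTTTTTTTTT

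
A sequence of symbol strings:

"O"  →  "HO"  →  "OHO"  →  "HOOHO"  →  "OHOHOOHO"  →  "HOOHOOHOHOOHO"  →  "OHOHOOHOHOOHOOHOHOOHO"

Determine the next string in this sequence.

HOOHOOHOHOOHOOHOHOOHOHOOHOOHOHOOHO

This is a Fibonacci-style word recurrence s(k) = s(k−2)·s(k−1): e.g. O·HO = OHO.
So term 8 is HOOHOOHOHOOHO·OHOHOOHOHOOHOOHOHOOHO.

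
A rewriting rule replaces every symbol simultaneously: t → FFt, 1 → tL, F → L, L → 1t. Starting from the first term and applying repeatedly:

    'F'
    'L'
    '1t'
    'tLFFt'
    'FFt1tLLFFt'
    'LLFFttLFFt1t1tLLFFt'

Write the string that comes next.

1t1tLLFFtFFt1tLLFFttLFFttLFFt1t1tLLFFt

φ(LLFFttLFFt1t1tLLFFt) expands symbol-by-symbol to 1t 1t L L FFt FFt 1t L L FFt tL FFt tL FFt 1t 1t L L FFt; joining the 19 pieces gives the next term.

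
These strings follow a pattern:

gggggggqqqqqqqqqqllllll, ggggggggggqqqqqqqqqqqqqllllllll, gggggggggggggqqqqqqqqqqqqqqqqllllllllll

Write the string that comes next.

Term n consists of 3n-2 g's, followed by 3n+1 q's, followed by 2n l's, where the shown terms are n = 3, 4, 5.
At n = 6 the blocks have lengths 16, 19, 12.

ggggggggggggggggqqqqqqqqqqqqqqqqqqqllllllllllll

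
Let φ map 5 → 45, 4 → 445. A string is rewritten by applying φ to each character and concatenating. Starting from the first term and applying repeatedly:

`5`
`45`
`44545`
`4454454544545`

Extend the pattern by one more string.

Replace each of the 13 characters of 4454454544545 in place — 445 445 45 445 445 45 445 45 445 445 45 445 45 — and concatenate.

4454454544544545445454454454544545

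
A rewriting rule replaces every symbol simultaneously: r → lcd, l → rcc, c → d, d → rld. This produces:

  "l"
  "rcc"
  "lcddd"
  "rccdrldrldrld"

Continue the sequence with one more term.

Rewriting the 13 symbols of rccdrldrldrld one by one yields lcd d d rld lcd rcc rld lcd rcc rld lcd rcc rld; concatenated:

lcdddrldlcdrccrldlcdrccrldlcdrccrld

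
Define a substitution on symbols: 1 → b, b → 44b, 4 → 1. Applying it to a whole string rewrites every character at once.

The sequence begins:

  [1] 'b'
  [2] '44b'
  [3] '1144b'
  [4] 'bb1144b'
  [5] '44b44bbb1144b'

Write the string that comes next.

1144b1144b44b44bbb1144b

Replace each of the 13 characters of 44b44bbb1144b in place — 1 1 44b 1 1 44b 44b 44b b b 1 1 44b — and concatenate.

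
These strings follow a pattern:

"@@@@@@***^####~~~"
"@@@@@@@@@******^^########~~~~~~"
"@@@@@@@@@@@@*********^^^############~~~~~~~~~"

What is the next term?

The n-th term is 3n+3 @'s then 3n *'s then n ^'s then 4n #'s then 3n ~'s (n = 1, 2, …).
Setting n = 4 gives 15, 12, 4, 16, 12 characters in each block.

@@@@@@@@@@@@@@@************^^^^################~~~~~~~~~~~~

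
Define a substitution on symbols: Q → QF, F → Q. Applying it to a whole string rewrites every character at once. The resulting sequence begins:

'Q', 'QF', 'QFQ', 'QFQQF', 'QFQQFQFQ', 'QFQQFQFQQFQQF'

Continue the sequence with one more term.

φ(QFQQFQFQQFQQF) expands symbol-by-symbol to QF Q QF QF Q QF Q QF QF Q QF QF Q; joining the 13 pieces gives the next term.

QFQQFQFQQFQQFQFQQFQFQ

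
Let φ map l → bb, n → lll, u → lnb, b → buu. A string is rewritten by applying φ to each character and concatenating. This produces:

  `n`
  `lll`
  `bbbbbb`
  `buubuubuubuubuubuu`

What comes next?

buulnblnbbuulnblnbbuulnblnbbuulnblnbbuulnblnbbuulnblnb

φ(buubuubuubuubuubuu) expands symbol-by-symbol to buu lnb lnb buu lnb lnb buu lnb lnb buu lnb lnb buu lnb lnb buu lnb lnb; joining the 18 pieces gives the next term.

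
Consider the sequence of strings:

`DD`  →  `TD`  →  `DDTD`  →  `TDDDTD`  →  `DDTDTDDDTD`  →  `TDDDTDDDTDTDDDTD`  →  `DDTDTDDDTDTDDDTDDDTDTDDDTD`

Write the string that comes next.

TDDDTDDDTDTDDDTDDDTDTDDDTDTDDDTDDDTDTDDDTD

Each term (from the third on) is the two preceding terms concatenated in order: term 3 = DD·TD = DDTD.
So term 8 is TDDDTDDDTDTDDDTD·DDTDTDDDTDTDDDTDDDTDTDDDTD.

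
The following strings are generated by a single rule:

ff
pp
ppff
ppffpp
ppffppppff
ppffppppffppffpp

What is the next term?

ppffppppffppffppppffppppff

This is a Fibonacci-style word recurrence s(k) = s(k−1)·s(k−2): e.g. pp·ff = ppff.
Continuing: ppffppppffppffpp · ppffppppff gives term 7.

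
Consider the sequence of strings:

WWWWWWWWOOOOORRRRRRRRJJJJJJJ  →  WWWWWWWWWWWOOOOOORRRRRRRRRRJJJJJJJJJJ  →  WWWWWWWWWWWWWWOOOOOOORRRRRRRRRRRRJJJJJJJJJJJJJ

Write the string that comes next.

Each string has the form W^{3n-1} O^{n+2} R^{2n+2} J^{3n-2}, where the shown terms are n = 3, 4, 5.
For the next term, n = 6, so the run lengths are 17, 8, 14, 16.

WWWWWWWWWWWWWWWWWOOOOOOOORRRRRRRRRRRRRRJJJJJJJJJJJJJJJJ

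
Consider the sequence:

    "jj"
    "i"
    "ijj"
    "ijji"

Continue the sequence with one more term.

Each term (from the third on) is the previous term followed by the one before it: term 3 = i·jj = ijj.
So term 5 is ijji·ijj.

ijjiijj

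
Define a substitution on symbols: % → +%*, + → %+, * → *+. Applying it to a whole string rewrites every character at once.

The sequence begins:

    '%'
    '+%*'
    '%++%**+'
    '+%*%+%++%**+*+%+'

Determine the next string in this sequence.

Rewriting the 16 symbols of +%*%+%++%**+*+%+ one by one yields %+ +%* *+ +%* %+ +%* %+ %+ +%* *+ *+ %+ *+ %+ +%* %+; concatenated:

%++%**++%*%++%*%+%++%**+*+%+*+%++%*%+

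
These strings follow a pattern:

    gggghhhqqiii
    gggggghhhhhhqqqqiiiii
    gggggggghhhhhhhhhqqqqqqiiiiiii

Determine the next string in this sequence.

Reading off run lengths: g runs 4, 6, 8; h runs 3, 6, 9; q runs 2, 4, 6; i runs 3, 5, 7 — each is linear in n (n = 1, 2, …).
Setting n = 4 gives 10, 12, 8, 9 characters in each block.

gggggggggghhhhhhhhhhhhqqqqqqqqiiiiiiiii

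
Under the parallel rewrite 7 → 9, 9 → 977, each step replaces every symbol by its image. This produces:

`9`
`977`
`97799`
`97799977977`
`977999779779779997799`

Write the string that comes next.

Rewriting the 21 symbols of 977999779779779997799 one by one yields 977 9 9 977 977 977 9 9 977 9 9 977 9 9 977 977 977 9 9 977 977; concatenated:

9779997797797799977999779997797797799977977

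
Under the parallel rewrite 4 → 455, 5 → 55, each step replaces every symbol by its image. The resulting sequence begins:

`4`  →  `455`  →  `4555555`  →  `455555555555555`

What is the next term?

4555555555555555555555555555555

φ(455555555555555) expands symbol-by-symbol to 455 55 55 55 55 55 55 55 55 55 55 55 55 55 55; joining the 15 pieces gives the next term.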